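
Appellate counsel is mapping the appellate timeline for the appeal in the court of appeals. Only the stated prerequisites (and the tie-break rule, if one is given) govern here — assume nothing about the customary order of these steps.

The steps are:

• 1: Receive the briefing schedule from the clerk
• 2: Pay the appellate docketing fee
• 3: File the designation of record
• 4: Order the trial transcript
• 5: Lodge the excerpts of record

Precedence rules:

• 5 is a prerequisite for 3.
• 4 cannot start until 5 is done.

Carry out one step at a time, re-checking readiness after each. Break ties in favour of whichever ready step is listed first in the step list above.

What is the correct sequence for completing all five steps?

1 → 2 → 5 → 3 → 4

1, 2 and 5 have no prerequisites; 1 is listed earlier, so 1 is first.
Now 2 and 5 have their prerequisites met. 2 is listed earlier, so 2 next.
Next only 5 has its prerequisites met → 5.
3 and 4 are both available; 3 is listed earlier → 3.
Next only 4 has its prerequisites met → 4.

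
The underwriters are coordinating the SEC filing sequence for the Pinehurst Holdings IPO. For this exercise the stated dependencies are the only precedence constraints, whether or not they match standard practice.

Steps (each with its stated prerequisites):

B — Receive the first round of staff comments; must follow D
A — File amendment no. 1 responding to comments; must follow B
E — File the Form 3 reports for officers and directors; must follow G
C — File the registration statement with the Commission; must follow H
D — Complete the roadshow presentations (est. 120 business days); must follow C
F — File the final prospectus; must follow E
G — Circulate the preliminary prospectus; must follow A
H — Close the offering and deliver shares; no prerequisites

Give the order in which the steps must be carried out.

H → C → D → B → A → G → E → F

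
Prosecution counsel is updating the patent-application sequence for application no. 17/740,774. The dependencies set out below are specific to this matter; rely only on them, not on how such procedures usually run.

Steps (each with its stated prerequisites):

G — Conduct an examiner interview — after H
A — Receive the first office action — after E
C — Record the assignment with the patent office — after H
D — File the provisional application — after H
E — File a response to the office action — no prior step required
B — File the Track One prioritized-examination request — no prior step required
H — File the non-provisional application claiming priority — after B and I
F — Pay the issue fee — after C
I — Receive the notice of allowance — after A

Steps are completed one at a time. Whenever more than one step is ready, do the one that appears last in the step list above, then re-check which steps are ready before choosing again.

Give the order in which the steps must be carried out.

B → E → A → I → H → D → C → F → G

Nothing is required for B and E. B is listed later → B first.
That leaves E as the only ready step → E.
A is the only step now ready → A.
I needed A, now all done → I.
H needed I and B, now all done → H.
Now D, C and G have their prerequisites met. D is listed later, so D next.
Now C and G have their prerequisites met. C is listed later, so C next.
F and G are both available; F is listed later → F.
G needed H, now all done → G.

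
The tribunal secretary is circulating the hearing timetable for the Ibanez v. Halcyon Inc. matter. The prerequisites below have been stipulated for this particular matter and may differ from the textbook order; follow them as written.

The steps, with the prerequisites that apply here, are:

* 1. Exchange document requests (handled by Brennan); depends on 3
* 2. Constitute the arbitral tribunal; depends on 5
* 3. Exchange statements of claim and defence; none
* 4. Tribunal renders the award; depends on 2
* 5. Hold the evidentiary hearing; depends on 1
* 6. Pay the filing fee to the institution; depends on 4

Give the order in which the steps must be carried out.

3 1 5 2 4 6

3 has no prerequisites → 3 first.
1 needed 3, now all done → 1.
5 is the only step now ready → 5.
2 needed 5, now all done → 2.
Next only 4 has its prerequisites met → 4.
That leaves 6 as the only ready step → 6.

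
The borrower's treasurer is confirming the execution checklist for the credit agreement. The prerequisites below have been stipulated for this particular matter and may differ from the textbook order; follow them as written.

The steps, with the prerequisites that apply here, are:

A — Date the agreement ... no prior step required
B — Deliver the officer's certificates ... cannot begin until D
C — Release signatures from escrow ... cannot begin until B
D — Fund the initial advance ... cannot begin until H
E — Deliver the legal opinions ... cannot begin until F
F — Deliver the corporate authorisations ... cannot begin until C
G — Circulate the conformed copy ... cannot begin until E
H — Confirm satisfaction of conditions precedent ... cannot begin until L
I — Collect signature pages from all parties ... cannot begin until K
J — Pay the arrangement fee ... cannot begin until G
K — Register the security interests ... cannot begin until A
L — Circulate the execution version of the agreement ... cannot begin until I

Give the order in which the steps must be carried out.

A, K, I, L, H, D, B, C, F, E, G, J

A is the only step with nothing outstanding, so it goes first.
Next only K has its prerequisites met → K.
I is the only step now ready → I.
L is the only step now ready → L.
H needed L, now all done → H.
D is the only step now ready → D.
That leaves B as the only ready step → B.
That leaves C as the only ready step → C.
Next only F has its prerequisites met → F.
E is the only step now ready → E.
G is the only step now ready → G.
Next only J has its prerequisites met → J.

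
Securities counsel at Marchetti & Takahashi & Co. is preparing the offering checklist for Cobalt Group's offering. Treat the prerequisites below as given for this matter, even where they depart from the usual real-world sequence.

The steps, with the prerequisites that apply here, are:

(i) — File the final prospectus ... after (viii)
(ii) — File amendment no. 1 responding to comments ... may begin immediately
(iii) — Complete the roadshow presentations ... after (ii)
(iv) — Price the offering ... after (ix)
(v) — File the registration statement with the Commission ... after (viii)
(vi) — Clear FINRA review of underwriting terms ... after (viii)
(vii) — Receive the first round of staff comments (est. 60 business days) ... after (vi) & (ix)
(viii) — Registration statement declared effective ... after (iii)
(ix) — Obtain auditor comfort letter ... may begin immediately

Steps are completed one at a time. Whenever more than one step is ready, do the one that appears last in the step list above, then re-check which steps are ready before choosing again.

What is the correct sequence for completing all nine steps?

(ix) (iv) (ii) (iii) (viii) (vi) (vii) (v) (i)

(ix) and (ii) have no prerequisites; (ix) is listed later, so (ix) is first.
(iv) now also ready, so the ready set is {(iv), (ii)}; (iv) is listed later → (iv).
That leaves (ii) as the only ready step → (ii).
(iii) needed (ii), now all done → (iii).
(viii) is the only step now ready → (viii).
Now (vi), (v) and (i) have their prerequisites met. (vi) is listed later, so (vi) next.
Now (vii), (v) and (i) have their prerequisites met. (vii) is listed later, so (vii) next.
Now (v) and (i) have their prerequisites met. (v) is listed later, so (v) next.
That leaves (i) as the only ready step → (i).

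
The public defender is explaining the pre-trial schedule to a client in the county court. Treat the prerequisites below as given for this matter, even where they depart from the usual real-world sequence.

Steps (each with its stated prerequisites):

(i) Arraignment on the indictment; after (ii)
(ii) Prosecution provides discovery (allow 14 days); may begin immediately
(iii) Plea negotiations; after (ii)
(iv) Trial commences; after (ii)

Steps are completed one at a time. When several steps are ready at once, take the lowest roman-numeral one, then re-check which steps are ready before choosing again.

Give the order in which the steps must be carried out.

(ii) has no prerequisites → (ii) first.
Now (i), (iii) and (iv) have their prerequisites met. (i) has the earlier label, so (i) next.
Now (iii) and (iv) have their prerequisites met. (iii) has the earlier label, so (iii) next.
(iv) needed (ii), now all done → (iv).

(ii) (i) (iii) (iv)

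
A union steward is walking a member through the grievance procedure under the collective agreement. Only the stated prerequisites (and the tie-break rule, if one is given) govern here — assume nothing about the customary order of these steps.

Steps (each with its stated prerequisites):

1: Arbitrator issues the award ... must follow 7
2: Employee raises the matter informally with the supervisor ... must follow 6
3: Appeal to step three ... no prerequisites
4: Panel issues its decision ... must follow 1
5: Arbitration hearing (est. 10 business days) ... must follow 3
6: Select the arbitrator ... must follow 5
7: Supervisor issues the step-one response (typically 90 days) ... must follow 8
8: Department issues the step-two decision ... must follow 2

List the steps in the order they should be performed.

3, 5, 6, 2, 8, 7, 1, 4

3 has no prerequisites → 3 first.
5 is the only step now ready → 5.
6 needed 5, now all done → 6.
That leaves 2 as the only ready step → 2.
That leaves 8 as the only ready step → 8.
7 is the only step now ready → 7.
1 needed 7, now all done → 1.
4 is the only step now ready → 4.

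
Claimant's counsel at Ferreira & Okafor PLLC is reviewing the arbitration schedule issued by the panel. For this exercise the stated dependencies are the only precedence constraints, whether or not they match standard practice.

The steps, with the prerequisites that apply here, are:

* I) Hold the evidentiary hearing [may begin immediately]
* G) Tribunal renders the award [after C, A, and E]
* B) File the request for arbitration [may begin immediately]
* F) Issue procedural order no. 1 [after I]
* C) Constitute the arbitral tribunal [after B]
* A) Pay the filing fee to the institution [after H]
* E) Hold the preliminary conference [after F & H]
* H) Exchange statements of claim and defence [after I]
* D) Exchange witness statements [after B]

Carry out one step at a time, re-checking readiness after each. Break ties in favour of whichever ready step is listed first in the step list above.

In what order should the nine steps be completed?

I, B, F, C, H, A, E, G, D

I and B have no prerequisites; I is listed earlier, so I is first.
F and H now also ready, so the ready set is {B, F, H}; B is listed earlier → B.
C and D now also ready, so the ready set is {F, C, H, D}; F is listed earlier → F.
Now C, H and D have their prerequisites met. C is listed earlier, so C next.
Now H and D have their prerequisites met. H is listed earlier, so H next.
A and E now also ready, so the ready set is {A, E, D}; A is listed earlier → A.
Ready: E and D. E is listed earlier → E.
Ready: G and D. G is listed earlier → G.
D needed B, now all done → D.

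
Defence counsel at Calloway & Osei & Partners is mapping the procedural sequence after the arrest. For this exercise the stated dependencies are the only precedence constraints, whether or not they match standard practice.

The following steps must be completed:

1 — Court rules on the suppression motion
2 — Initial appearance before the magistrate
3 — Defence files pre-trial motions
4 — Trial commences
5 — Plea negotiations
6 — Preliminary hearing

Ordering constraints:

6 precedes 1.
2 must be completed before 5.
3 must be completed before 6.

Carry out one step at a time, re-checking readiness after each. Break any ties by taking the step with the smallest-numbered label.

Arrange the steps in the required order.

Nothing is required for 2, 3 and 4. 2 has the earlier label → 2 first.
5 now also ready, so the ready set is {3, 4, 5}; 3 has the earlier label → 3.
6 now also ready, so the ready set is {4, 5, 6}; 4 has the earlier label → 4.
Ready: 5 and 6. 5 has the earlier label → 5.
Next only 6 has its prerequisites met → 6.
1 needed 6, now all done → 1.

2, 3, 4, 5, 6, 1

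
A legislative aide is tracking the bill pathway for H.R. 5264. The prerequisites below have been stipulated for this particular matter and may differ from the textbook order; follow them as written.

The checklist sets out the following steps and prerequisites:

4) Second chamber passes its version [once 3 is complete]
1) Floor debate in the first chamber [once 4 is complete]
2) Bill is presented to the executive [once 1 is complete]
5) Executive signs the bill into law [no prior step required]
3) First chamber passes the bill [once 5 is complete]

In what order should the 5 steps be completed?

Only 5 has no prerequisites, so it is first.
3 is the only step now ready → 3.
4 is the only step now ready → 4.
That leaves 1 as the only ready step → 1.
2 needed 1, now all done → 2.

5, 3, 4, 1, 2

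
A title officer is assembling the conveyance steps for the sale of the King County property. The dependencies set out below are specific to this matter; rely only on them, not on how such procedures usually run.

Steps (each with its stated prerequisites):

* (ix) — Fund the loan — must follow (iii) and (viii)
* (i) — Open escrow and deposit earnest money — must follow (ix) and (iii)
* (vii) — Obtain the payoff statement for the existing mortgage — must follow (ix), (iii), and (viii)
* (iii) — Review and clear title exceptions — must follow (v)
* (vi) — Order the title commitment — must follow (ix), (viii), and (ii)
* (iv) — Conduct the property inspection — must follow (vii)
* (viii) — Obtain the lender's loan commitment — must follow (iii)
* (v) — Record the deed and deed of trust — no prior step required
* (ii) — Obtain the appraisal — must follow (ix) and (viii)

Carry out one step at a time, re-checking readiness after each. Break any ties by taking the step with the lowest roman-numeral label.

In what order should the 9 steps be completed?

(v), (iii), (viii), (ix), (i), (ii), (vi), (vii), (iv)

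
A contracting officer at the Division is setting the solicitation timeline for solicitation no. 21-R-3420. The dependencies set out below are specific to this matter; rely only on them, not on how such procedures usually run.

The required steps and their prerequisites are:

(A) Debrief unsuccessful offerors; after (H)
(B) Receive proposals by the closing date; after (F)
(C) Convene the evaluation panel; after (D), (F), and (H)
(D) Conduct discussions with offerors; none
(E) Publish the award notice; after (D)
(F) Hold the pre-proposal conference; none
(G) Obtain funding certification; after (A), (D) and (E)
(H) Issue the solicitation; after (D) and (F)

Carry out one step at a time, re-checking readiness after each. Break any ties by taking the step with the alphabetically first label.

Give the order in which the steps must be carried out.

(D) (E) (F) (B) (H) (A) (C) (G)

Nothing is required for (D) and (F). (D) has the earlier label → (D) first.
Ready: (E) and (F). (E) has the earlier label → (E).
That leaves (F) as the only ready step → (F).
Now (B) and (H) have their prerequisites met. (B) has the earlier label, so (B) next.
(H) needed (D) and (F), now all done → (H).
(A) and (C) are both available; (A) has the earlier label → (A).
(G) now also ready, so the ready set is {(C), (G)}; (C) has the earlier label → (C).
That leaves (G) as the only ready step → (G).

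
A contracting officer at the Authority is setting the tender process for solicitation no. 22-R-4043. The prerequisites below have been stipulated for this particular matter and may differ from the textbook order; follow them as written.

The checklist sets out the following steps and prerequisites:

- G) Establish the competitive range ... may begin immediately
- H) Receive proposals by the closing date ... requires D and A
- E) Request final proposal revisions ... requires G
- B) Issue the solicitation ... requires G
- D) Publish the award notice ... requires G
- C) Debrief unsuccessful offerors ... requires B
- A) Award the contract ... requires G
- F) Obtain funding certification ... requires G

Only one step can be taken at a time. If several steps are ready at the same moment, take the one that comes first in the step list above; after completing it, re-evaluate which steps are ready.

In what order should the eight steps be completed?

G has no prerequisites → G first.
E, B, D, A and F are all available; E is listed earlier → E.
Ready: B, D, A and F. B is listed earlier → B.
D, C, A and F are all available; D is listed earlier → D.
Now C, A and F have their prerequisites met. C is listed earlier, so C next.
Now A and F have their prerequisites met. A is listed earlier, so A next.
Now H and F have their prerequisites met. H is listed earlier, so H next.
Next only F has its prerequisites met → F.

G → E → B → D → C → A → H → F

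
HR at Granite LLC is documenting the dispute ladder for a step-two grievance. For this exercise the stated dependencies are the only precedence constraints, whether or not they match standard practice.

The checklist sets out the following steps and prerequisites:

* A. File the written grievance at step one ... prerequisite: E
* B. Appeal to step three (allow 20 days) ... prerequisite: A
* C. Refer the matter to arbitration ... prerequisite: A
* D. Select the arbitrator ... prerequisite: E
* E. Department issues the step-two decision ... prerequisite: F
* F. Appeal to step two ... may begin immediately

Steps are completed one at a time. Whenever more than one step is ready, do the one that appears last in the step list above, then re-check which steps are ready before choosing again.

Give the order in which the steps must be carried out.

F, E, D, A, C, B

F is the only step with nothing outstanding, so it goes first.
That leaves E as the only ready step → E.
D and A are both available; D is listed later → D.
A is the only step now ready → A.
Ready: C and B. C is listed later → C.
B is the only step now ready → B.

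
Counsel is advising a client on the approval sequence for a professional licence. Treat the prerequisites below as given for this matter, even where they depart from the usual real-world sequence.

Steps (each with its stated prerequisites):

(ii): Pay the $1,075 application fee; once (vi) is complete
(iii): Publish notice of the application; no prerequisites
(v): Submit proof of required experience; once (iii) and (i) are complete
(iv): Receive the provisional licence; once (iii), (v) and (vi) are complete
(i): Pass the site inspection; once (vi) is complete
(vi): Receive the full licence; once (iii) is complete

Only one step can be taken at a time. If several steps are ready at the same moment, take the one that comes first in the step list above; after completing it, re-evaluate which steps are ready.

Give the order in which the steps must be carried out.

(iii) → (vi) → (ii) → (i) → (v) → (iv)

(iii) has no prerequisites → (iii) first.
That leaves (vi) as the only ready step → (vi).
Ready: (ii) and (i). (ii) is listed earlier → (ii).
(i) needed (vi), now all done → (i).
(v) needed (iii) and (i), now all done → (v).
(iv) is the only step now ready → (iv).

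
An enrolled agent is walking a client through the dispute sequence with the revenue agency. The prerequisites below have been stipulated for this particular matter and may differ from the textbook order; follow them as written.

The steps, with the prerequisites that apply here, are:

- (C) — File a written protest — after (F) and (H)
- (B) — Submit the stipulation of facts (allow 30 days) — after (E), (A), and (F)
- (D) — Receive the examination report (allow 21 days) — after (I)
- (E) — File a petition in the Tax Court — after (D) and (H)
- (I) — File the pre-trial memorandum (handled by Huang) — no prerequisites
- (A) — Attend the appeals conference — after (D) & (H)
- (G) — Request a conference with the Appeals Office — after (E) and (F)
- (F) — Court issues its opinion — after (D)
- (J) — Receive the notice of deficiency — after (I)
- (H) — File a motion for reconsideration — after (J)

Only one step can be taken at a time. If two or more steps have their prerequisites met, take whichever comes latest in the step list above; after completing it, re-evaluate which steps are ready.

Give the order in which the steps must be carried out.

Only (I) has no prerequisites, so it is first.
Ready: (J) and (D). (J) is listed later → (J).
Ready: (H) and (D). (H) is listed later → (H).
That leaves (D) as the only ready step → (D).
Now (F), (A) and (E) have their prerequisites met. (F) is listed later, so (F) next.
(C) now also ready, so the ready set is {(A), (E), (C)}; (A) is listed later → (A).
(E) and (C) are both available; (E) is listed later → (E).
(G), (B) and (C) are all available; (G) is listed later → (G).
Now (B) and (C) have their prerequisites met. (B) is listed later, so (B) next.
Next only (C) has its prerequisites met → (C).

(I), (J), (H), (D), (F), (A), (E), (G), (B), (C)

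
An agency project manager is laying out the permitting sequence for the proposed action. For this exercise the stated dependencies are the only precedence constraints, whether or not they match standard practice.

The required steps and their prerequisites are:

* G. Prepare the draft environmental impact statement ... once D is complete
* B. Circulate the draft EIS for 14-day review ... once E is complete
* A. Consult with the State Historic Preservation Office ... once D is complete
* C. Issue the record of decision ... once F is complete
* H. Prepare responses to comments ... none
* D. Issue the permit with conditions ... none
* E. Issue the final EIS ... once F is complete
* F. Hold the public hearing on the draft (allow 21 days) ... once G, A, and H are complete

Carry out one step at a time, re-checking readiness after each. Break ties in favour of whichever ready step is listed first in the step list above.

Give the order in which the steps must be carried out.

H, D, G, A, F, C, E, B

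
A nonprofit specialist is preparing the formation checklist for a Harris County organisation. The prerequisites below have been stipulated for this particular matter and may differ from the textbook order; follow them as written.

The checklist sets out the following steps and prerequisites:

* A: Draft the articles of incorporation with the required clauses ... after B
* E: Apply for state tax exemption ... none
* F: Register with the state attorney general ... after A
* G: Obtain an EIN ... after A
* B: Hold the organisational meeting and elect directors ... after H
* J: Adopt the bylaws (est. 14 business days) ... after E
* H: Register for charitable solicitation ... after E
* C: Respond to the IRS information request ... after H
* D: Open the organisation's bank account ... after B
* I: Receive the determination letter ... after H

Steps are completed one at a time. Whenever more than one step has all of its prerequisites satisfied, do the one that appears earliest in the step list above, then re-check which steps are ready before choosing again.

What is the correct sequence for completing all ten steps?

E J H B A F G C D I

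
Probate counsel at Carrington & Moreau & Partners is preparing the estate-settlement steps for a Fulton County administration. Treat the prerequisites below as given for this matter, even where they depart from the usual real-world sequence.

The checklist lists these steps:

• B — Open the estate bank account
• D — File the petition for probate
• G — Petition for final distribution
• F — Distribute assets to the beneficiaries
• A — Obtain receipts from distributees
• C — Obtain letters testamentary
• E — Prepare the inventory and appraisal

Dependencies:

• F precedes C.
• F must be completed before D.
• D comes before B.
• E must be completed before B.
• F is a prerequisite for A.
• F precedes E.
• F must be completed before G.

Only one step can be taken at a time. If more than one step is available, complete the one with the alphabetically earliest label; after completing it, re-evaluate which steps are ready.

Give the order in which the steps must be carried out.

F has no prerequisites → F first.
Ready: A, C, D, E and G. A has the earlier label → A.
C, D, E and G are all available; C has the earlier label → C.
Now D, E and G have their prerequisites met. D has the earlier label, so D next.
Now E and G have their prerequisites met. E has the earlier label, so E next.
B now also ready, so the ready set is {B, G}; B has the earlier label → B.
G needed F, now all done → G.

F A C D E B G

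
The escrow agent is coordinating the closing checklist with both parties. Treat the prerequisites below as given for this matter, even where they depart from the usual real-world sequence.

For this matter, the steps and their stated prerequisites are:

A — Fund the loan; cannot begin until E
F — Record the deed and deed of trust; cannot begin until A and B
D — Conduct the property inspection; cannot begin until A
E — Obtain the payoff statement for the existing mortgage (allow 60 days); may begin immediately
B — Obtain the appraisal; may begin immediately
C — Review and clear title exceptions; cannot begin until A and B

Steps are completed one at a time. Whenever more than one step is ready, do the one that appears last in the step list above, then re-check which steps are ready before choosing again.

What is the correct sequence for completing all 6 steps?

B → E → A → C → D → F

Nothing is required for B and E. B is listed later → B first.
Next only E has its prerequisites met → E.
A needed E, now all done → A.
C, D and F are all available; C is listed later → C.
D and F are both available; D is listed later → D.
F needed B and A, now all done → F.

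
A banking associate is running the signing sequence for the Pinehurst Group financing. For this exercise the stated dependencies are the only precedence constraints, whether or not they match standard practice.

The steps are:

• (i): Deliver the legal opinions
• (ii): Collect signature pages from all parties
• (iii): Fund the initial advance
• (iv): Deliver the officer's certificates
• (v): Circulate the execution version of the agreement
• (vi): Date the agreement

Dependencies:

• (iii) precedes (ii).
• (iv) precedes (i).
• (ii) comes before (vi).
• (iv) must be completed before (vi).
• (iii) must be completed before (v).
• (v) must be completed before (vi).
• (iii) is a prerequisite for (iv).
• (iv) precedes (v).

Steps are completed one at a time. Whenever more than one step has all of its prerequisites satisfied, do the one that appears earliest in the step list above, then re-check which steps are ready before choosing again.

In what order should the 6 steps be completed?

(iii) is the only step with nothing outstanding, so it goes first.
(ii) and (iv) are both available; (ii) is listed earlier → (ii).
(iv) needed (iii), now all done → (iv).
Ready: (i) and (v). (i) is listed earlier → (i).
(v) needed (iii) and (iv), now all done → (v).
(vi) needed (ii), (iv) and (v), now all done → (vi).

(iii) (ii) (iv) (i) (v) (vi)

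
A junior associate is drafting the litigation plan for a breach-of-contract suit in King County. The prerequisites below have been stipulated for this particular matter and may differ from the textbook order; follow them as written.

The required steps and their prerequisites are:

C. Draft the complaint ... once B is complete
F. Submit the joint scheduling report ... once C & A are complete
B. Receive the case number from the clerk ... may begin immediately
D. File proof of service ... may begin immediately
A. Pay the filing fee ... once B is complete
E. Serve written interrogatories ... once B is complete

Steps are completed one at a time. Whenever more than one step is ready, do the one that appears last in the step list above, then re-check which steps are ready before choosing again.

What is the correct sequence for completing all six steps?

D and B have no prerequisites; D is listed later, so D is first.
Next only B has its prerequisites met → B.
Now E, A and C have their prerequisites met. E is listed later, so E next.
Ready: A and C. A is listed later → A.
C is the only step now ready → C.
F is the only step now ready → F.

D, B, E, A, C, F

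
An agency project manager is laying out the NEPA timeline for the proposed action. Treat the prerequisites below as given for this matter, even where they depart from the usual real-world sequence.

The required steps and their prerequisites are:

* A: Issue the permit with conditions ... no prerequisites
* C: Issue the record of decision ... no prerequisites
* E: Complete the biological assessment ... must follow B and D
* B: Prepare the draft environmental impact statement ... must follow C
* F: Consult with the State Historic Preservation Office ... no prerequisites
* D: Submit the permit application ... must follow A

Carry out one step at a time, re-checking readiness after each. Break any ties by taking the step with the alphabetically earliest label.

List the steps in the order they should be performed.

Nothing is required for A, C and F. A has the earlier label → A first.
D now also ready, so the ready set is {C, D, F}; C has the earlier label → C.
B, D and F are all available; B has the earlier label → B.
Now D and F have their prerequisites met. D has the earlier label, so D next.
E now also ready, so the ready set is {E, F}; E has the earlier label → E.
Next only F has its prerequisites met → F.

A, C, B, D, E, F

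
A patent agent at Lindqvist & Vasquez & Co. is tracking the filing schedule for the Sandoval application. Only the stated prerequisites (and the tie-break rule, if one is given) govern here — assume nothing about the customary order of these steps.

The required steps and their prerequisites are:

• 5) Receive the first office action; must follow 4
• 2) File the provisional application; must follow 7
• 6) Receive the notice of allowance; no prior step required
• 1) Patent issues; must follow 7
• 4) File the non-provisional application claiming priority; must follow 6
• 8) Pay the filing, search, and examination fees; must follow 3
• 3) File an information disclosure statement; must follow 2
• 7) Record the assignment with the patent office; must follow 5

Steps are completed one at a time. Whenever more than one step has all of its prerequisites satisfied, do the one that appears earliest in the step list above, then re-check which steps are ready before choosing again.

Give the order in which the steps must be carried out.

6, 4, 5, 7, 2, 1, 3, 8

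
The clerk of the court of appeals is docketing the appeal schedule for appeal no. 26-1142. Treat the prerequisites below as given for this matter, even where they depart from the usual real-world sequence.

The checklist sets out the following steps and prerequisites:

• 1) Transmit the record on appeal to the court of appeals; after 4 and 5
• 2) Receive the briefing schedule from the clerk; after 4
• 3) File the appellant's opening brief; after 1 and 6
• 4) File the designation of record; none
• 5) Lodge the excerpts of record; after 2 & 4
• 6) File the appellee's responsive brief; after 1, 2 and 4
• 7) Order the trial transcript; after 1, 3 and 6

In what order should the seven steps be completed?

Only 4 has no prerequisites, so it is first.
2 needed 4, now all done → 2.
5 needed 2 and 4, now all done → 5.
That leaves 1 as the only ready step → 1.
6 needed 1, 2 and 4, now all done → 6.
3 needed 1 and 6, now all done → 3.
Next only 7 has its prerequisites met → 7.

4 → 2 → 5 → 1 → 6 → 3 → 7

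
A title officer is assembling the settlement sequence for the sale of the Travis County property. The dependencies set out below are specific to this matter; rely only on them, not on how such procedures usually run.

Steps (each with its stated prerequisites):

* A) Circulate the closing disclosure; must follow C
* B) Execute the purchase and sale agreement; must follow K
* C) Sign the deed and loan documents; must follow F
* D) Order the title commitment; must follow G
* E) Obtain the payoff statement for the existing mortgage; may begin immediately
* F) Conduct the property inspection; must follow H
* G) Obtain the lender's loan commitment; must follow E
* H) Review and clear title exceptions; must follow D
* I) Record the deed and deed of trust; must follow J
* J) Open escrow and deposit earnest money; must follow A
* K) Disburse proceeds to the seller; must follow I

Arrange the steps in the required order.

E G D H F C A J I K B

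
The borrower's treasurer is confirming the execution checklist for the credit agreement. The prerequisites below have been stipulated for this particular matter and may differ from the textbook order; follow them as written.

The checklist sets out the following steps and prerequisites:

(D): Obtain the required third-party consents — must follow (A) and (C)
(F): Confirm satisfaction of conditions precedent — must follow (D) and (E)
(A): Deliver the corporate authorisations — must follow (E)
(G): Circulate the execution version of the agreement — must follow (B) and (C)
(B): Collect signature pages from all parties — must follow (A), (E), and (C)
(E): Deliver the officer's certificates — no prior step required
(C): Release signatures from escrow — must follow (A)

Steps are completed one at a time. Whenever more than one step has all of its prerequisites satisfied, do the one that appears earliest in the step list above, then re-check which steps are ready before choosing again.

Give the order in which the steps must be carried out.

(E) (A) (C) (D) (F) (B) (G)

(E) has no prerequisites → (E) first.
Next only (A) has its prerequisites met → (A).
(C) needed (A), now all done → (C).
Now (D) and (B) have their prerequisites met. (D) is listed earlier, so (D) next.
(F) now also ready, so the ready set is {(F), (B)}; (F) is listed earlier → (F).
(B) needed (A), (E) and (C), now all done → (B).
Next only (G) has its prerequisites met → (G).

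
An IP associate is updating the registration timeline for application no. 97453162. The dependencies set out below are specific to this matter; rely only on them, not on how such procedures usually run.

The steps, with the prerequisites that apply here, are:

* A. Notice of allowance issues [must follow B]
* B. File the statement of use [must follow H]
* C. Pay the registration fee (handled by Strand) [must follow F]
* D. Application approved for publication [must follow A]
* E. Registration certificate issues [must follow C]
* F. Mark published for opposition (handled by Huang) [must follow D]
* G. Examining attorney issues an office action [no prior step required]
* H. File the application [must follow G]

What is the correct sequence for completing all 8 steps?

Only G has no prerequisites, so it is first.
Next only H has its prerequisites met → H.
B needed H, now all done → B.
Next only A has its prerequisites met → A.
D needed A, now all done → D.
Next only F has its prerequisites met → F.
C needed F, now all done → C.
E needed C, now all done → E.

G H B A D F C E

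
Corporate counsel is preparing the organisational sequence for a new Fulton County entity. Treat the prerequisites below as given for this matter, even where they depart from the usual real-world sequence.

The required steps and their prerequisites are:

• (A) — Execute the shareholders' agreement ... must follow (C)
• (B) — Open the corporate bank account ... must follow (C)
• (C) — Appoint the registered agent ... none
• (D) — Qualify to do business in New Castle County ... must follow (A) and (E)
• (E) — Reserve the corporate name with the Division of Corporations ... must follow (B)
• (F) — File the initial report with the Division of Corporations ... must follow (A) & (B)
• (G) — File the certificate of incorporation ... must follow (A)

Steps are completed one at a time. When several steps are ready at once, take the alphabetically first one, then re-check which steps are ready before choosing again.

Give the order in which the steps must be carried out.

(C), (A), (B), (E), (D), (F), (G)

(C) is the only step with nothing outstanding, so it goes first.
Now (A) and (B) have their prerequisites met. (A) has the earlier label, so (A) next.
Ready: (B) and (G). (B) has the earlier label → (B).
Ready: (E), (F) and (G). (E) has the earlier label → (E).
Now (D), (F) and (G) have their prerequisites met. (D) has the earlier label, so (D) next.
(F) and (G) are both available; (F) has the earlier label → (F).
(G) needed (A), now all done → (G).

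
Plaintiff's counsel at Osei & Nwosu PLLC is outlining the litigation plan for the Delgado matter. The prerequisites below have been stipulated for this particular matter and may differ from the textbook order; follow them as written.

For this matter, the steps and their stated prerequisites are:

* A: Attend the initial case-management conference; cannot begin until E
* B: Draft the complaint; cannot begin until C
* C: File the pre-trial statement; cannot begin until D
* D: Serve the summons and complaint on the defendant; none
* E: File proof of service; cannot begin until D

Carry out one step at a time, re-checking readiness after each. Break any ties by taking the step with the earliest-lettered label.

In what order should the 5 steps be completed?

D has no prerequisites → D first.
C and E are both available; C has the earlier label → C.
B and E are both available; B has the earlier label → B.
E needed D, now all done → E.
Next only A has its prerequisites met → A.

D C B E A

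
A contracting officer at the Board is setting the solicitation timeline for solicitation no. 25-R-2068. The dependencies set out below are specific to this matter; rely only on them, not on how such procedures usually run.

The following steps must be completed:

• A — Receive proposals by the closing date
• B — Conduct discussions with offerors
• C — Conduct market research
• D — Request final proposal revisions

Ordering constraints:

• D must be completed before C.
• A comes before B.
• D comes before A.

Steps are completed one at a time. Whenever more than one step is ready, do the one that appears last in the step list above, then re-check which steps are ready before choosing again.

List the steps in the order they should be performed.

D → C → A → B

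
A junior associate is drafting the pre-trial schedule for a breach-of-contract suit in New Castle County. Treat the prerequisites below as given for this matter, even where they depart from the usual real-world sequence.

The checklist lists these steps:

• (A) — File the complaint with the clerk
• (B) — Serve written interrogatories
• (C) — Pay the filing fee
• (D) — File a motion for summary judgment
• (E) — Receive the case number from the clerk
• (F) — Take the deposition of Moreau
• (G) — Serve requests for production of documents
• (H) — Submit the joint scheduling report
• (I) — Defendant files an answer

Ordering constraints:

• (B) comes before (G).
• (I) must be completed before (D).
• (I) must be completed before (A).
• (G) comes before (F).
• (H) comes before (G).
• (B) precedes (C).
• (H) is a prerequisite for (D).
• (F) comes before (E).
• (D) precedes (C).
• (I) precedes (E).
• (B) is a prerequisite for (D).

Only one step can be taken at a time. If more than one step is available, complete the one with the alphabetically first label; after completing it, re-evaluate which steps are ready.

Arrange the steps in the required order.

(B), (H), (G), (F), (I), (A), (D), (C), (E)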